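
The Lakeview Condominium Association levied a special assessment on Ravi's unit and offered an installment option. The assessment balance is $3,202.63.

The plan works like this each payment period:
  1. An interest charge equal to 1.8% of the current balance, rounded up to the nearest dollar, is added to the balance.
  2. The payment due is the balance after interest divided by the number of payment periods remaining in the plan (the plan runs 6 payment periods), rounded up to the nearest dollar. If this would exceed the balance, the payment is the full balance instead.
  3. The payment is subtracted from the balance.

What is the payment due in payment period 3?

Payment period 1: $3,202.63 +$58.00 interest = $3,260.63; pay $544.00 → $2,716.63
Payment period 2: $2,716.63 +$49.00 interest = $2,765.63; pay $554.00 → $2,211.63
Payment period 3: $2,211.63 +$40.00 interest = $2,251.63; pay $563.00 → $1,688.63

$563.00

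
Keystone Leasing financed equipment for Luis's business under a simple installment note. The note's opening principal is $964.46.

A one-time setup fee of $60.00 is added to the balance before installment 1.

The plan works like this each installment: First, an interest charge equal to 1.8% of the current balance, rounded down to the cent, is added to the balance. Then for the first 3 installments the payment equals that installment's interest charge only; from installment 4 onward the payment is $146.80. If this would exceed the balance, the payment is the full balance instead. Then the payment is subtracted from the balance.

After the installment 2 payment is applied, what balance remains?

$1,024.46

Installment 1: $1,024.46 +$18.44 interest = $1,042.90; pay $18.44 → $1,024.46
Installment 2: $1,024.46 +$18.44 interest = $1,042.90; pay $18.44 → $1,024.46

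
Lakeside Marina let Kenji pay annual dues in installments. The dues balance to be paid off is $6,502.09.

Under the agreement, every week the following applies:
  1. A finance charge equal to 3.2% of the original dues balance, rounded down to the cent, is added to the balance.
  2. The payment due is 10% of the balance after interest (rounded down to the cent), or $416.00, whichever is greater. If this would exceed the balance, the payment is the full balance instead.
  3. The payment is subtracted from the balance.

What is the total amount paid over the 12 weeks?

Week 1: $6,502.09 +$208.06 interest = $6,710.15; pay $671.01 → $6,039.14
Week 2: $6,039.14 +$208.06 interest = $6,247.20; pay $624.72 → $5,622.48
Week 3: $5,622.48 +$208.06 interest = $5,830.54; pay $583.05 → $5,247.49
Week 4: $5,247.49 +$208.06 interest = $5,455.55; pay $545.55 → $4,910.00
Week 5: $4,910.00 +$208.06 interest = $5,118.06; pay $511.80 → $4,606.26
Week 6: $4,606.26 +$208.06 interest = $4,814.32; pay $481.43 → $4,332.89
Week 7: $4,332.89 +$208.06 interest = $4,540.95; pay $454.09 → $4,086.86
Week 8: $4,086.86 +$208.06 interest = $4,294.92; pay $429.49 → $3,865.43
Week 9: $3,865.43 +$208.06 interest = $4,073.49; pay $416.00 → $3,657.49
Week 10: $3,657.49 +$208.06 interest = $3,865.55; pay $416.00 → $3,449.55
Week 11: $3,449.55 +$208.06 interest = $3,657.61; pay $416.00 → $3,241.61
Week 12: $3,241.61 +$208.06 interest = $3,449.67; pay $416.00 → $3,033.67
Total paid: $5,965.14

$5,965.14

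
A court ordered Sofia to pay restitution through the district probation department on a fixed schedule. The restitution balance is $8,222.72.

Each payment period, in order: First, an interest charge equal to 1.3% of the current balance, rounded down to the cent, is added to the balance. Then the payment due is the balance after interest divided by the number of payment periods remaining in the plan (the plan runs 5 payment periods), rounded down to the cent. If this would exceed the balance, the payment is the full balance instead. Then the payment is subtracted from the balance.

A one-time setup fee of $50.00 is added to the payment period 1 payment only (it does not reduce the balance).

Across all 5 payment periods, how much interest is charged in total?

$326.27

Payment period 1: opening $8,222.72; interest $106.89 → $8,329.61; payment $1,665.92 (+ $50.00 fee); balance $6,663.69
Payment period 2: opening $6,663.69; interest $86.62 → $6,750.31; payment $1,687.57; balance $5,062.74
Payment period 3: opening $5,062.74; interest $65.81 → $5,128.55; payment $1,709.51; balance $3,419.04
Payment period 4: opening $3,419.04; interest $44.44 → $3,463.48; payment $1,731.74; balance $1,731.74
Payment period 5: opening $1,731.74; interest $22.51 → $1,754.25; payment $1,754.25; balance $0.00
Total interest: $106.89 + $86.62 + $65.81 + $44.44 + $22.51 = $326.27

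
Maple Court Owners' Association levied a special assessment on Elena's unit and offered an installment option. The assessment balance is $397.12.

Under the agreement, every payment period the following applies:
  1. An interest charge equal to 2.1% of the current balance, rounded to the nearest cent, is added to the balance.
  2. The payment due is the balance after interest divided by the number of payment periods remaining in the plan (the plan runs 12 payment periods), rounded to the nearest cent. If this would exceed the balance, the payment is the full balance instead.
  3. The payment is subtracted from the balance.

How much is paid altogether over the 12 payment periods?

Payment period 1: opening $397.12; interest $8.34 → $405.46; payment $33.79; balance $371.67
Payment period 2: opening $371.67; interest $7.81 → $379.48; payment $34.50; balance $344.98
Payment period 3: opening $344.98; interest $7.24 → $352.22; payment $35.22; balance $317.00
Payment period 4: opening $317.00; interest $6.66 → $323.66; payment $35.96; balance $287.70
Payment period 5: opening $287.70; interest $6.04 → $293.74; payment $36.72; balance $257.02
Payment period 6: opening $257.02; interest $5.40 → $262.42; payment $37.49; balance $224.93
Payment period 7: opening $224.93; interest $4.72 → $229.65; payment $38.28; balance $191.37
Payment period 8: opening $191.37; interest $4.02 → $195.39; payment $39.08; balance $156.31
Payment period 9: opening $156.31; interest $3.28 → $159.59; payment $39.90; balance $119.69
Payment period 10: opening $119.69; interest $2.51 → $122.20; payment $40.73; balance $81.47
Payment period 11: opening $81.47; interest $1.71 → $83.18; payment $41.59; balance $41.59
Payment period 12: opening $41.59; interest $0.87 → $42.46; payment $42.46; balance $0.00
Total paid: $455.72

$455.72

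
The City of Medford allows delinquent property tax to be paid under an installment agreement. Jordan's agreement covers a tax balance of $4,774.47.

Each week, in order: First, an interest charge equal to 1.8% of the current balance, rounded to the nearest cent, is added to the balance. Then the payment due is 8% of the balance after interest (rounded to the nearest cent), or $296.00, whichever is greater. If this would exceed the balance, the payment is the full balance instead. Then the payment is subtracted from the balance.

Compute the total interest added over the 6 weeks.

$440.46

Week 1: opening $4,774.47; interest $85.94 → $4,860.41; payment $388.83; balance $4,471.58
Week 2: opening $4,471.58; interest $80.49 → $4,552.07; payment $364.17; balance $4,187.90
Week 3: opening $4,187.90; interest $75.38 → $4,263.28; payment $341.06; balance $3,922.22
Week 4: opening $3,922.22; interest $70.60 → $3,992.82; payment $319.43; balance $3,673.39
Week 5: opening $3,673.39; interest $66.12 → $3,739.51; payment $299.16; balance $3,440.35
Week 6: opening $3,440.35; interest $61.93 → $3,502.28; payment $296.00; balance $3,206.28
Total interest: $85.94 + $80.49 + $75.38 + $70.60 + $66.12 + $61.93 = $440.46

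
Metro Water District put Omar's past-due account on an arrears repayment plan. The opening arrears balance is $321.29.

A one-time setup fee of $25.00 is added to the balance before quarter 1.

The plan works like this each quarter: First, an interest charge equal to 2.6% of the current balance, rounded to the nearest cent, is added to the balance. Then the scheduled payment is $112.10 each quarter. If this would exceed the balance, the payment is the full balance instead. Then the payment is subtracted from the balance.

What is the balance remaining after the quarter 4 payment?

$0.00

Quarter 1: opening $346.29; interest $9.00 → $355.29; payment $112.10; balance $243.19
Quarter 2: opening $243.19; interest $6.32 → $249.51; payment $112.10; balance $137.41
Quarter 3: opening $137.41; interest $3.57 → $140.98; payment $112.10; balance $28.88
Quarter 4: opening $28.88; interest $0.75 → $29.63; payment $29.63; balance $0.00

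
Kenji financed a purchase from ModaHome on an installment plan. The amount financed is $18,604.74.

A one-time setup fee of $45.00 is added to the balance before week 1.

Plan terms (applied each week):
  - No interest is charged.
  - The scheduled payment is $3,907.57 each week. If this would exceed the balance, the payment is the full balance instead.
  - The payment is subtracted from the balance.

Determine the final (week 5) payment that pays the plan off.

$3,019.46

# | Opening | Payment | End bal
1 | $18,649.74 | $3,907.57 | $14,742.17
2 | $14,742.17 | $3,907.57 | $10,834.60
3 | $10,834.60 | $3,907.57 | $6,927.03
4 | $6,927.03 | $3,907.57 | $3,019.46
5 | $3,019.46 | $3,019.46 | $0.00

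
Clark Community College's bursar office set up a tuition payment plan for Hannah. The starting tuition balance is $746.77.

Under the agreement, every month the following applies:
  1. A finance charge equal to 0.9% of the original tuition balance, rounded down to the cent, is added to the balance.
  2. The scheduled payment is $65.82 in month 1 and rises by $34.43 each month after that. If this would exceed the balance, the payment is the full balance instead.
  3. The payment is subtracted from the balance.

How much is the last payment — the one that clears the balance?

$113.69

Month 1: $746.77 +$6.72 interest = $753.49; pay $65.82 → $687.67
Month 2: $687.67 +$6.72 interest = $694.39; pay $100.25 → $594.14
Month 3: $594.14 +$6.72 interest = $600.86; pay $134.68 → $466.18
Month 4: $466.18 +$6.72 interest = $472.90; pay $169.11 → $303.79
Month 5: $303.79 +$6.72 interest = $310.51; pay $203.54 → $106.97
Month 6: $106.97 +$6.72 interest = $113.69; pay $113.69 → $0.00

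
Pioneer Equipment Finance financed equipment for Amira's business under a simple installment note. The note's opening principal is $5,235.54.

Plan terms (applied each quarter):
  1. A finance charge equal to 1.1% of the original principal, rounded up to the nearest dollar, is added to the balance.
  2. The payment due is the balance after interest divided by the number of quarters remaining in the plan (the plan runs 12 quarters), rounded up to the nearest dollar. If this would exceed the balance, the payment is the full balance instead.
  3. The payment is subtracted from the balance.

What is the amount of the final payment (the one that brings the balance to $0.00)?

$614.54

# | Opening | Interest | Payment | End bal
1 | $5,235.54 | $58.00 | $442.00 | $4,851.54
2 | $4,851.54 | $58.00 | $447.00 | $4,462.54
3 | $4,462.54 | $58.00 | $453.00 | $4,067.54
4 | $4,067.54 | $58.00 | $459.00 | $3,666.54
5 | $3,666.54 | $58.00 | $466.00 | $3,258.54
6 | $3,258.54 | $58.00 | $474.00 | $2,842.54
7 | $2,842.54 | $58.00 | $484.00 | $2,416.54
8 | $2,416.54 | $58.00 | $495.00 | $1,979.54
9 | $1,979.54 | $58.00 | $510.00 | $1,527.54
10 | $1,527.54 | $58.00 | $529.00 | $1,056.54
11 | $1,056.54 | $58.00 | $558.00 | $556.54
12 | $556.54 | $58.00 | $614.54 | $0.00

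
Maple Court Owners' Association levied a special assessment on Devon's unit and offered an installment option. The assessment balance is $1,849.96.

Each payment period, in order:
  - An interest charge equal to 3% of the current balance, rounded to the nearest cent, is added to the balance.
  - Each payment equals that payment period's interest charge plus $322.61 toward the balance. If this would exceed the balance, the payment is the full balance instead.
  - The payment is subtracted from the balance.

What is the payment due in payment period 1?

$378.11

# | Opening | Interest | Payment | End bal
1 | $1,849.96 | $55.50 | $378.11 | $1,527.35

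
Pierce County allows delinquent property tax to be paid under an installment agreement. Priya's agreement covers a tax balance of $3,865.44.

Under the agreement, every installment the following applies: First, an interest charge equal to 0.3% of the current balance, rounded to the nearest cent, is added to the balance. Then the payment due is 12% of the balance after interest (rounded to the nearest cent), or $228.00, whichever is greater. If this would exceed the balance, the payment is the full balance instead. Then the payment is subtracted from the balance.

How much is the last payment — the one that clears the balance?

Installment 1: $3,865.44 +$11.60 interest = $3,877.04; pay $465.24 → $3,411.80
Installment 2: $3,411.80 +$10.24 interest = $3,422.04; pay $410.64 → $3,011.40
Installment 3: $3,011.40 +$9.03 interest = $3,020.43; pay $362.45 → $2,657.98
Installment 4: $2,657.98 +$7.97 interest = $2,665.95; pay $319.91 → $2,346.04
Installment 5: $2,346.04 +$7.04 interest = $2,353.08; pay $282.37 → $2,070.71
Installment 6: $2,070.71 +$6.21 interest = $2,076.92; pay $249.23 → $1,827.69
Installment 7: $1,827.69 +$5.48 interest = $1,833.17; pay $228.00 → $1,605.17
Installment 8: $1,605.17 +$4.82 interest = $1,609.99; pay $228.00 → $1,381.99
Installment 9: $1,381.99 +$4.15 interest = $1,386.14; pay $228.00 → $1,158.14
Installment 10: $1,158.14 +$3.47 interest = $1,161.61; pay $228.00 → $933.61
Installment 11: $933.61 +$2.80 interest = $936.41; pay $228.00 → $708.41
Installment 12: $708.41 +$2.13 interest = $710.54; pay $228.00 → $482.54
Installment 13: $482.54 +$1.45 interest = $483.99; pay $228.00 → $255.99
Installment 14: $255.99 +$0.77 interest = $256.76; pay $228.00 → $28.76
Installment 15: $28.76 +$0.09 interest = $28.85; pay $28.85 → $0.00

$28.85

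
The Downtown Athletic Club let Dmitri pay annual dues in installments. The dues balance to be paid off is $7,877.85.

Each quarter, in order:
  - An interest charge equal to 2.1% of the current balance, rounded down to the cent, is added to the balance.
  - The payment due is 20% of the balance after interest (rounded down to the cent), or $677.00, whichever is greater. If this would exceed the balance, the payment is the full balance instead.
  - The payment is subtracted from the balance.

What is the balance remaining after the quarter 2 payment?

$5,255.80

# | Opening | Interest | Payment | End bal
1 | $7,877.85 | $165.43 | $1,608.65 | $6,434.63
2 | $6,434.63 | $135.12 | $1,313.95 | $5,255.80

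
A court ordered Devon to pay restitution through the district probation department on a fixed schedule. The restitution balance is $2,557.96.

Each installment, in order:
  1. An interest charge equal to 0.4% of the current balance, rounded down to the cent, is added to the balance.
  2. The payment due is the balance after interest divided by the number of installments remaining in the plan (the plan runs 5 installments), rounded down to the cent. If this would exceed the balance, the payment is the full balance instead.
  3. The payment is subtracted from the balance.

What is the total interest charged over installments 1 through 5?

$30.83

Installment 1: $2,557.96 +$10.23 interest = $2,568.19; pay $513.63 → $2,054.56
Installment 2: $2,054.56 +$8.21 interest = $2,062.77; pay $515.69 → $1,547.08
Installment 3: $1,547.08 +$6.18 interest = $1,553.26; pay $517.75 → $1,035.51
Installment 4: $1,035.51 +$4.14 interest = $1,039.65; pay $519.82 → $519.83
Installment 5: $519.83 +$2.07 interest = $521.90; pay $521.90 → $0.00
Total interest: $10.23 + $8.21 + $6.18 + $4.14 + $2.07 = $30.83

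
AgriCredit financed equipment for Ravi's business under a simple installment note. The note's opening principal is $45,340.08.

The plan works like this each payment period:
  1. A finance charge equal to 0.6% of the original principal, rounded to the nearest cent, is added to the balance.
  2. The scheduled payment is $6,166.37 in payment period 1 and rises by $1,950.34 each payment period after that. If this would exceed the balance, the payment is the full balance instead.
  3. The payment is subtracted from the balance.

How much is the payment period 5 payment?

$10,332.76

Payment period 1: opening $45,340.08; interest $272.04 → $45,612.12; payment $6,166.37; balance $39,445.75
Payment period 2: opening $39,445.75; interest $272.04 → $39,717.79; payment $8,116.71; balance $31,601.08
Payment period 3: opening $31,601.08; interest $272.04 → $31,873.12; payment $10,067.05; balance $21,806.07
Payment period 4: opening $21,806.07; interest $272.04 → $22,078.11; payment $12,017.39; balance $10,060.72
Payment period 5: opening $10,060.72; interest $272.04 → $10,332.76; payment $10,332.76; balance $0.00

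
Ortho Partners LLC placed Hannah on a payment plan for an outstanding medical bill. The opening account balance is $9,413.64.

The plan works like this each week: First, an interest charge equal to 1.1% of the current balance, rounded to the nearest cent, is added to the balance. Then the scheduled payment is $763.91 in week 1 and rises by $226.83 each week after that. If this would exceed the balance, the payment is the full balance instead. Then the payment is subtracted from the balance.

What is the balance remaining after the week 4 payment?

Week 1: opening $9,413.64; interest $103.55 → $9,517.19; payment $763.91; balance $8,753.28
Week 2: opening $8,753.28; interest $96.29 → $8,849.57; payment $990.74; balance $7,858.83
Week 3: opening $7,858.83; interest $86.45 → $7,945.28; payment $1,217.57; balance $6,727.71
Week 4: opening $6,727.71; interest $74.00 → $6,801.71; payment $1,444.40; balance $5,357.31

$5,357.31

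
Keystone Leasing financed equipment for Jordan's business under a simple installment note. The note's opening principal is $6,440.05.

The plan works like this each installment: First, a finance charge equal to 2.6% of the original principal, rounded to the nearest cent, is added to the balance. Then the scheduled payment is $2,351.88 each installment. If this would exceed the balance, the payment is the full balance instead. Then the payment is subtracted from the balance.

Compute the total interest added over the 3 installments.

Installment 1: opening $6,440.05; interest $167.44 → $6,607.49; payment $2,351.88; balance $4,255.61
Installment 2: opening $4,255.61; interest $167.44 → $4,423.05; payment $2,351.88; balance $2,071.17
Installment 3: opening $2,071.17; interest $167.44 → $2,238.61; payment $2,238.61; balance $0.00
Total interest: $167.44 + $167.44 + $167.44 = $502.32

$502.32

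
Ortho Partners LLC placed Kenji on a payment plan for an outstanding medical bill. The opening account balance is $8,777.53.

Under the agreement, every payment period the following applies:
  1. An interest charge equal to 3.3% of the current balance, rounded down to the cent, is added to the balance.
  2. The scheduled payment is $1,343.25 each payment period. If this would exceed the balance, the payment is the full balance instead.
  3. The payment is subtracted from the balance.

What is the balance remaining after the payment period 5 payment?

$3,150.19

Payment period 1: opening $8,777.53; interest $289.65 → $9,067.18; payment $1,343.25; balance $7,723.93
Payment period 2: opening $7,723.93; interest $254.88 → $7,978.81; payment $1,343.25; balance $6,635.56
Payment period 3: opening $6,635.56; interest $218.97 → $6,854.53; payment $1,343.25; balance $5,511.28
Payment period 4: opening $5,511.28; interest $181.87 → $5,693.15; payment $1,343.25; balance $4,349.90
Payment period 5: opening $4,349.90; interest $143.54 → $4,493.44; payment $1,343.25; balance $3,150.19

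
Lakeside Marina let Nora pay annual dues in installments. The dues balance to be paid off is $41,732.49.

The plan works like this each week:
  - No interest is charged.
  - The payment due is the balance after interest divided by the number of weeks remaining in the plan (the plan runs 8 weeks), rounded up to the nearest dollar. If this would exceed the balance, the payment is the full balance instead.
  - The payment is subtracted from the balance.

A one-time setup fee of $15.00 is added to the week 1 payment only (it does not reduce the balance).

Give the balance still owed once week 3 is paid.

$26,081.49

Week 1: $41,732.49 − $5,217.00 (+ $15.00 fee) → $36,515.49
Week 2: $36,515.49 − $5,217.00 → $31,298.49
Week 3: $31,298.49 − $5,217.00 → $26,081.49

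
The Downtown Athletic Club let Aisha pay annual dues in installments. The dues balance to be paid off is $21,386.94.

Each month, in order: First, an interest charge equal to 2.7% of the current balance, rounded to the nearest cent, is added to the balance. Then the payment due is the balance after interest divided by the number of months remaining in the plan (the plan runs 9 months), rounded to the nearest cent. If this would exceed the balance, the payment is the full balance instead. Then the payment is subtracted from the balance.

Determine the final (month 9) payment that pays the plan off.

$3,020.23

Month 1: $21,386.94 +$577.45 interest = $21,964.39; pay $2,440.49 → $19,523.90
Month 2: $19,523.90 +$527.15 interest = $20,051.05; pay $2,506.38 → $17,544.67
Month 3: $17,544.67 +$473.71 interest = $18,018.38; pay $2,574.05 → $15,444.33
Month 4: $15,444.33 +$417.00 interest = $15,861.33; pay $2,643.56 → $13,217.77
Month 5: $13,217.77 +$356.88 interest = $13,574.65; pay $2,714.93 → $10,859.72
Month 6: $10,859.72 +$293.21 interest = $11,152.93; pay $2,788.23 → $8,364.70
Month 7: $8,364.70 +$225.85 interest = $8,590.55; pay $2,863.52 → $5,727.03
Month 8: $5,727.03 +$154.63 interest = $5,881.66; pay $2,940.83 → $2,940.83
Month 9: $2,940.83 +$79.40 interest = $3,020.23; pay $3,020.23 → $0.00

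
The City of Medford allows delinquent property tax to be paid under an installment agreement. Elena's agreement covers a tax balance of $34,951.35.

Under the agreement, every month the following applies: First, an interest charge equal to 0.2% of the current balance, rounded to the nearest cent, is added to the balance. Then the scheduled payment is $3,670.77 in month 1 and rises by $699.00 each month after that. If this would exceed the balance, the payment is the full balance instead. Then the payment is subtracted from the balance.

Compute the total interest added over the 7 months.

Month 1: opening $34,951.35; interest $69.90 → $35,021.25; payment $3,670.77; balance $31,350.48
Month 2: opening $31,350.48; interest $62.70 → $31,413.18; payment $4,369.77; balance $27,043.41
Month 3: opening $27,043.41; interest $54.09 → $27,097.50; payment $5,068.77; balance $22,028.73
Month 4: opening $22,028.73; interest $44.06 → $22,072.79; payment $5,767.77; balance $16,305.02
Month 5: opening $16,305.02; interest $32.61 → $16,337.63; payment $6,466.77; balance $9,870.86
Month 6: opening $9,870.86; interest $19.74 → $9,890.60; payment $7,165.77; balance $2,724.83
Month 7: opening $2,724.83; interest $5.45 → $2,730.28; payment $2,730.28; balance $0.00
Total interest: $69.90 + $62.70 + $54.09 + $44.06 + $32.61 + $19.74 + $5.45 = $288.55

$288.55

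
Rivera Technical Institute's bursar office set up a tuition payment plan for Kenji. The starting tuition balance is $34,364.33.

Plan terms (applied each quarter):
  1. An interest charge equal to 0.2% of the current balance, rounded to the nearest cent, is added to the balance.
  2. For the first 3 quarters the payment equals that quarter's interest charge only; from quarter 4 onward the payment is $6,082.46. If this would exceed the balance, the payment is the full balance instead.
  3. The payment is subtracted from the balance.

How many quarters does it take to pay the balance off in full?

Quarter 1: $34,364.33 +$68.73 interest = $34,433.06; pay $68.73 → $34,364.33
Quarter 2: $34,364.33 +$68.73 interest = $34,433.06; pay $68.73 → $34,364.33
Quarter 3: $34,364.33 +$68.73 interest = $34,433.06; pay $68.73 → $34,364.33
Quarter 4: $34,364.33 +$68.73 interest = $34,433.06; pay $6,082.46 → $28,350.60
Quarter 5: $28,350.60 +$56.70 interest = $28,407.30; pay $6,082.46 → $22,324.84
Quarter 6: $22,324.84 +$44.65 interest = $22,369.49; pay $6,082.46 → $16,287.03
Quarter 7: $16,287.03 +$32.57 interest = $16,319.60; pay $6,082.46 → $10,237.14
Quarter 8: $10,237.14 +$20.47 interest = $10,257.61; pay $6,082.46 → $4,175.15
Quarter 9: $4,175.15 +$8.35 interest = $4,183.50; pay $4,183.50 → $0.00
Balance reaches $0.00 in quarter 9.

9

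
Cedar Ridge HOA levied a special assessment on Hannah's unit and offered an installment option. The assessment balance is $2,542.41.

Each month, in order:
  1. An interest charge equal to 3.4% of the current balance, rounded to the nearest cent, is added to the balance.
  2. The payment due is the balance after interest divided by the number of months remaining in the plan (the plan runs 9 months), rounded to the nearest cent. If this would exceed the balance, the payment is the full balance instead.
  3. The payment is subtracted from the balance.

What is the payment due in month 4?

Month 1: opening $2,542.41; interest $86.44 → $2,628.85; payment $292.09; balance $2,336.76
Month 2: opening $2,336.76; interest $79.45 → $2,416.21; payment $302.03; balance $2,114.18
Month 3: opening $2,114.18; interest $71.88 → $2,186.06; payment $312.29; balance $1,873.77
Month 4: opening $1,873.77; interest $63.71 → $1,937.48; payment $322.91; balance $1,614.57

$322.91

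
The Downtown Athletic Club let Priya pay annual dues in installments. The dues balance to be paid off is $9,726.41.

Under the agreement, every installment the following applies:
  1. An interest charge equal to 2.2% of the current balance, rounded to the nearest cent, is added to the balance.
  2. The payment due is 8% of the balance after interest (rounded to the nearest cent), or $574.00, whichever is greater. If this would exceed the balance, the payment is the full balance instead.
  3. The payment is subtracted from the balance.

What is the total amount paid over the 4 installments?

# | Opening | Interest | Payment | End bal
1 | $9,726.41 | $213.98 | $795.23 | $9,145.16
2 | $9,145.16 | $201.19 | $747.71 | $8,598.64
3 | $8,598.64 | $189.17 | $703.02 | $8,084.79
4 | $8,084.79 | $177.87 | $661.01 | $7,601.65
Total paid: $2,906.97

$2,906.97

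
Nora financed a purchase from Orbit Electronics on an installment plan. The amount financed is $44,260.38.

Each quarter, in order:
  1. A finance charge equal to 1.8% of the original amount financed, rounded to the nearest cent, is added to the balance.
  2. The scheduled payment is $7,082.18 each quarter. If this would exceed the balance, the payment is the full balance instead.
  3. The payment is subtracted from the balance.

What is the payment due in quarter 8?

$1,058.64

Quarter 1: $44,260.38 +$796.69 interest = $45,057.07; pay $7,082.18 → $37,974.89
Quarter 2: $37,974.89 +$796.69 interest = $38,771.58; pay $7,082.18 → $31,689.40
Quarter 3: $31,689.40 +$796.69 interest = $32,486.09; pay $7,082.18 → $25,403.91
Quarter 4: $25,403.91 +$796.69 interest = $26,200.60; pay $7,082.18 → $19,118.42
Quarter 5: $19,118.42 +$796.69 interest = $19,915.11; pay $7,082.18 → $12,832.93
Quarter 6: $12,832.93 +$796.69 interest = $13,629.62; pay $7,082.18 → $6,547.44
Quarter 7: $6,547.44 +$796.69 interest = $7,344.13; pay $7,082.18 → $261.95
Quarter 8: $261.95 +$796.69 interest = $1,058.64; pay $1,058.64 → $0.00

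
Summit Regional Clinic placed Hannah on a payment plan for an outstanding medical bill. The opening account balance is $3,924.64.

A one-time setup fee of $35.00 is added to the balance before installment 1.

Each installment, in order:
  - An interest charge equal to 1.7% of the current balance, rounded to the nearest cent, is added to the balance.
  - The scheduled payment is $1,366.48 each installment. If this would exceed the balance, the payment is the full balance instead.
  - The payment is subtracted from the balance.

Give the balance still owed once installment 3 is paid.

$0.00

Installment 1: opening $3,959.64; interest $67.31 → $4,026.95; payment $1,366.48; balance $2,660.47
Installment 2: opening $2,660.47; interest $45.23 → $2,705.70; payment $1,366.48; balance $1,339.22
Installment 3: opening $1,339.22; interest $22.77 → $1,361.99; payment $1,361.99; balance $0.00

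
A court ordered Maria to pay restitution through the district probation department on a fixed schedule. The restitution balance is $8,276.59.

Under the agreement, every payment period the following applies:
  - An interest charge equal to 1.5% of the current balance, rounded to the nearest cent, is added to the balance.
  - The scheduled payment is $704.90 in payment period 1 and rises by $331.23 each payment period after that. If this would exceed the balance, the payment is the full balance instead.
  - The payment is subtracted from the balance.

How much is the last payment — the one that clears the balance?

$1,950.88

Payment period 1: $8,276.59 +$124.15 interest = $8,400.74; pay $704.90 → $7,695.84
Payment period 2: $7,695.84 +$115.44 interest = $7,811.28; pay $1,036.13 → $6,775.15
Payment period 3: $6,775.15 +$101.63 interest = $6,876.78; pay $1,367.36 → $5,509.42
Payment period 4: $5,509.42 +$82.64 interest = $5,592.06; pay $1,698.59 → $3,893.47
Payment period 5: $3,893.47 +$58.40 interest = $3,951.87; pay $2,029.82 → $1,922.05
Payment period 6: $1,922.05 +$28.83 interest = $1,950.88; pay $1,950.88 → $0.00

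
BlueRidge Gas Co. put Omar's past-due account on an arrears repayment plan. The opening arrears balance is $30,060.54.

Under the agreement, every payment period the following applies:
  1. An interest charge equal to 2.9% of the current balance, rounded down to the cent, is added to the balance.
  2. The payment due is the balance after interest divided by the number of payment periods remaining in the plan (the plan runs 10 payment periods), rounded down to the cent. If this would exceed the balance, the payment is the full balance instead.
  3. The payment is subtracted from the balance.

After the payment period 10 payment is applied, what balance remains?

Payment period 1: $30,060.54 +$871.75 interest = $30,932.29; pay $3,093.22 → $27,839.07
Payment period 2: $27,839.07 +$807.33 interest = $28,646.40; pay $3,182.93 → $25,463.47
Payment period 3: $25,463.47 +$738.44 interest = $26,201.91; pay $3,275.23 → $22,926.68
Payment period 4: $22,926.68 +$664.87 interest = $23,591.55; pay $3,370.22 → $20,221.33
Payment period 5: $20,221.33 +$586.41 interest = $20,807.74; pay $3,467.95 → $17,339.79
Payment period 6: $17,339.79 +$502.85 interest = $17,842.64; pay $3,568.52 → $14,274.12
Payment period 7: $14,274.12 +$413.94 interest = $14,688.06; pay $3,672.01 → $11,016.05
Payment period 8: $11,016.05 +$319.46 interest = $11,335.51; pay $3,778.50 → $7,557.01
Payment period 9: $7,557.01 +$219.15 interest = $7,776.16; pay $3,888.08 → $3,888.08
Payment period 10: $3,888.08 +$112.75 interest = $4,000.83; pay $4,000.83 → $0.00

$0.00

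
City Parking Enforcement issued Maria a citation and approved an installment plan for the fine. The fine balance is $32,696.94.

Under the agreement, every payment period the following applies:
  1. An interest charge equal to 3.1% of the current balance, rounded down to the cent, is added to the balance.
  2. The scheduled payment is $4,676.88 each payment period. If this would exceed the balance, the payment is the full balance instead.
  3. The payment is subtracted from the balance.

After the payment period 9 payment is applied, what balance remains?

$0.00

# | Opening | Interest | Payment | End bal
1 | $32,696.94 | $1,013.60 | $4,676.88 | $29,033.66
2 | $29,033.66 | $900.04 | $4,676.88 | $25,256.82
3 | $25,256.82 | $782.96 | $4,676.88 | $21,362.90
4 | $21,362.90 | $662.24 | $4,676.88 | $17,348.26
5 | $17,348.26 | $537.79 | $4,676.88 | $13,209.17
6 | $13,209.17 | $409.48 | $4,676.88 | $8,941.77
7 | $8,941.77 | $277.19 | $4,676.88 | $4,542.08
8 | $4,542.08 | $140.80 | $4,676.88 | $6.00
9 | $6.00 | $0.18 | $6.18 | $0.00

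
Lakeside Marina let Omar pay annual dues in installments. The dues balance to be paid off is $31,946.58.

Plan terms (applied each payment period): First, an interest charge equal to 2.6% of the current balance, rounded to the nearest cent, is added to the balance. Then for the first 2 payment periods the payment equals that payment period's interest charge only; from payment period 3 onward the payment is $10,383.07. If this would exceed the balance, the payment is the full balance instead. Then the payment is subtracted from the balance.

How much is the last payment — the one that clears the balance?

Payment period 1: opening $31,946.58; interest $830.61 → $32,777.19; payment $830.61; balance $31,946.58
Payment period 2: opening $31,946.58; interest $830.61 → $32,777.19; payment $830.61; balance $31,946.58
Payment period 3: opening $31,946.58; interest $830.61 → $32,777.19; payment $10,383.07; balance $22,394.12
Payment period 4: opening $22,394.12; interest $582.25 → $22,976.37; payment $10,383.07; balance $12,593.30
Payment period 5: opening $12,593.30; interest $327.43 → $12,920.73; payment $10,383.07; balance $2,537.66
Payment period 6: opening $2,537.66; interest $65.98 → $2,603.64; payment $2,603.64; balance $0.00

$2,603.64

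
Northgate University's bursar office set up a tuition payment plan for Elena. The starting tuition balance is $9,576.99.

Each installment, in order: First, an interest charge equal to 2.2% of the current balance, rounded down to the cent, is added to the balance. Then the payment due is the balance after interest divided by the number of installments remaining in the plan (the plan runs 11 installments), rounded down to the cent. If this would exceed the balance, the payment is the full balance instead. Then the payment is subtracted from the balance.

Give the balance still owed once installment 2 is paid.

Installment 1: opening $9,576.99; interest $210.69 → $9,787.68; payment $889.78; balance $8,897.90
Installment 2: opening $8,897.90; interest $195.75 → $9,093.65; payment $909.36; balance $8,184.29

$8,184.29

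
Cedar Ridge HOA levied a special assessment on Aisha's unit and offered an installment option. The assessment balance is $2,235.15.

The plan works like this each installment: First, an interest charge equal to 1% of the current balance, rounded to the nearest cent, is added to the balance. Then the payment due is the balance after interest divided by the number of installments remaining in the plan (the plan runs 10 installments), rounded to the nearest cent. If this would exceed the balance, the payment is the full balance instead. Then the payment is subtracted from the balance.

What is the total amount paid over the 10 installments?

Installment 1: opening $2,235.15; interest $22.35 → $2,257.50; payment $225.75; balance $2,031.75
Installment 2: opening $2,031.75; interest $20.32 → $2,052.07; payment $228.01; balance $1,824.06
Installment 3: opening $1,824.06; interest $18.24 → $1,842.30; payment $230.29; balance $1,612.01
Installment 4: opening $1,612.01; interest $16.12 → $1,628.13; payment $232.59; balance $1,395.54
Installment 5: opening $1,395.54; interest $13.96 → $1,409.50; payment $234.92; balance $1,174.58
Installment 6: opening $1,174.58; interest $11.75 → $1,186.33; payment $237.27; balance $949.06
Installment 7: opening $949.06; interest $9.49 → $958.55; payment $239.64; balance $718.91
Installment 8: opening $718.91; interest $7.19 → $726.10; payment $242.03; balance $484.07
Installment 9: opening $484.07; interest $4.84 → $488.91; payment $244.46; balance $244.45
Installment 10: opening $244.45; interest $2.44 → $246.89; payment $246.89; balance $0.00
Total paid: $2,361.85

$2,361.85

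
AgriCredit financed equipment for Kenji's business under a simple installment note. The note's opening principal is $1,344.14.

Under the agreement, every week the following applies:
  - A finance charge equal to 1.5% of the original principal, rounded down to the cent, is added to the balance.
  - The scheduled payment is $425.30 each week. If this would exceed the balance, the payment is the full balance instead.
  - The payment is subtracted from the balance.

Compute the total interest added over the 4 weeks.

$80.64

Week 1: opening $1,344.14; interest $20.16 → $1,364.30; payment $425.30; balance $939.00
Week 2: opening $939.00; interest $20.16 → $959.16; payment $425.30; balance $533.86
Week 3: opening $533.86; interest $20.16 → $554.02; payment $425.30; balance $128.72
Week 4: opening $128.72; interest $20.16 → $148.88; payment $148.88; balance $0.00
Total interest: $20.16 + $20.16 + $20.16 + $20.16 = $80.64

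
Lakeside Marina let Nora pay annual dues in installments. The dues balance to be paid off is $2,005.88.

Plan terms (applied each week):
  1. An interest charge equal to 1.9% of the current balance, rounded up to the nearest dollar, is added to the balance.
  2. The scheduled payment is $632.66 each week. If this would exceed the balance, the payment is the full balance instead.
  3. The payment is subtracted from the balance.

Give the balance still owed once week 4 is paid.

Week 1: $2,005.88 +$39.00 interest = $2,044.88; pay $632.66 → $1,412.22
Week 2: $1,412.22 +$27.00 interest = $1,439.22; pay $632.66 → $806.56
Week 3: $806.56 +$16.00 interest = $822.56; pay $632.66 → $189.90
Week 4: $189.90 +$4.00 interest = $193.90; pay $193.90 → $0.00

$0.00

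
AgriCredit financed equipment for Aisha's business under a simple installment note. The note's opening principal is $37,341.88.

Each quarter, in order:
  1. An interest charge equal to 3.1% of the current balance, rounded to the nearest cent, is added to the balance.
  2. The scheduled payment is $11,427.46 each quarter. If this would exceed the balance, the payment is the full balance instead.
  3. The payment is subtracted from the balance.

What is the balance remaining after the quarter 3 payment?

$5,567.33

Quarter 1: opening $37,341.88; interest $1,157.60 → $38,499.48; payment $11,427.46; balance $27,072.02
Quarter 2: opening $27,072.02; interest $839.23 → $27,911.25; payment $11,427.46; balance $16,483.79
Quarter 3: opening $16,483.79; interest $511.00 → $16,994.79; payment $11,427.46; balance $5,567.33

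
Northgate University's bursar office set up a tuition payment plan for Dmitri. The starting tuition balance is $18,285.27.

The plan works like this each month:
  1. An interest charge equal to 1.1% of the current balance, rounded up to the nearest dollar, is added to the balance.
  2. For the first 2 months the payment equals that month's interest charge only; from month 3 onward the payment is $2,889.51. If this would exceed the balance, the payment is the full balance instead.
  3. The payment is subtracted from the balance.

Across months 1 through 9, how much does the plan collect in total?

Month 1: $18,285.27 +$202.00 interest = $18,487.27; pay $202.00 → $18,285.27
Month 2: $18,285.27 +$202.00 interest = $18,487.27; pay $202.00 → $18,285.27
Month 3: $18,285.27 +$202.00 interest = $18,487.27; pay $2,889.51 → $15,597.76
Month 4: $15,597.76 +$172.00 interest = $15,769.76; pay $2,889.51 → $12,880.25
Month 5: $12,880.25 +$142.00 interest = $13,022.25; pay $2,889.51 → $10,132.74
Month 6: $10,132.74 +$112.00 interest = $10,244.74; pay $2,889.51 → $7,355.23
Month 7: $7,355.23 +$81.00 interest = $7,436.23; pay $2,889.51 → $4,546.72
Month 8: $4,546.72 +$51.00 interest = $4,597.72; pay $2,889.51 → $1,708.21
Month 9: $1,708.21 +$19.00 interest = $1,727.21; pay $1,727.21 → $0.00
Total paid: $19,468.27

$19,468.27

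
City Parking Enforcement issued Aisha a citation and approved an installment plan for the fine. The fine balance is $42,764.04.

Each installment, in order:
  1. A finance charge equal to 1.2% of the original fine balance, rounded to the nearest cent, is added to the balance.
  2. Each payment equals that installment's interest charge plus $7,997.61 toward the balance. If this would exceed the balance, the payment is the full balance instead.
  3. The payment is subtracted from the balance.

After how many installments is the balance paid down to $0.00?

Installment 1: opening $42,764.04; interest $513.17 → $43,277.21; payment $8,510.78; balance $34,766.43
Installment 2: opening $34,766.43; interest $513.17 → $35,279.60; payment $8,510.78; balance $26,768.82
Installment 3: opening $26,768.82; interest $513.17 → $27,281.99; payment $8,510.78; balance $18,771.21
Installment 4: opening $18,771.21; interest $513.17 → $19,284.38; payment $8,510.78; balance $10,773.60
Installment 5: opening $10,773.60; interest $513.17 → $11,286.77; payment $8,510.78; balance $2,775.99
Installment 6: opening $2,775.99; interest $513.17 → $3,289.16; payment $3,289.16; balance $0.00
Balance reaches $0.00 in installment 6.

6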